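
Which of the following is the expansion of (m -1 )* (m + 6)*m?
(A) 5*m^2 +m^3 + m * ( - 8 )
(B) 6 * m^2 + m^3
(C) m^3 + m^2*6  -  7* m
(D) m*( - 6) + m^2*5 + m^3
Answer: D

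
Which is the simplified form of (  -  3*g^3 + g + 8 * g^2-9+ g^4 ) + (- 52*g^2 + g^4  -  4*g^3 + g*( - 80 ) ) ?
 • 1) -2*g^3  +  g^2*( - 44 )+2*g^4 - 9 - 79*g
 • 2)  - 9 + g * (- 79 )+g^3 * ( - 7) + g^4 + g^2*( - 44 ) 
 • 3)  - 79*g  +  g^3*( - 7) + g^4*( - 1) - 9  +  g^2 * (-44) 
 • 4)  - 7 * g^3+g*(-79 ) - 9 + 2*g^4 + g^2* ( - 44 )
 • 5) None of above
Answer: 4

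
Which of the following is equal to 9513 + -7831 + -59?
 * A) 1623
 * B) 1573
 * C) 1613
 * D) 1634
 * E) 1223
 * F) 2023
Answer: A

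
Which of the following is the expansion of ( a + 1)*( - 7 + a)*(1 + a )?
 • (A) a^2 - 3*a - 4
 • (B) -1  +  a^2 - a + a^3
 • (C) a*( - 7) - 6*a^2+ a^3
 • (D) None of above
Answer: D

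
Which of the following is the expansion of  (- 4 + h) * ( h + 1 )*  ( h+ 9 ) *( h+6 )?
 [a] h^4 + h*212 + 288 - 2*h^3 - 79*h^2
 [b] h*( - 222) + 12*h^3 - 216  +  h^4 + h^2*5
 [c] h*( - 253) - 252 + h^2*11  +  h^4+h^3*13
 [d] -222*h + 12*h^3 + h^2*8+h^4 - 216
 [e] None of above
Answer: b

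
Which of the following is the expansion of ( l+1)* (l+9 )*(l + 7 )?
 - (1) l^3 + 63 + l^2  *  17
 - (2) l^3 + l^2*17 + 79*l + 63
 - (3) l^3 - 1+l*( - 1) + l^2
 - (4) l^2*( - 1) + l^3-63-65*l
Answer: 2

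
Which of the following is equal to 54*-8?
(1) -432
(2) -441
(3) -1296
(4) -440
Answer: 1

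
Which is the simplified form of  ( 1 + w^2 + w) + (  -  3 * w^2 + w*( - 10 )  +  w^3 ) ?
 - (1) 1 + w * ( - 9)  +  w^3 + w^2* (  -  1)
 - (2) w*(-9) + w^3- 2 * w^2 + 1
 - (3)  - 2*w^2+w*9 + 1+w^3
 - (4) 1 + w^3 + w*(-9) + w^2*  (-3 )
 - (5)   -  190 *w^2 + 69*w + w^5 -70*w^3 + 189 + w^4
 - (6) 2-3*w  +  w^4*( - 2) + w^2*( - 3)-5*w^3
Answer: 2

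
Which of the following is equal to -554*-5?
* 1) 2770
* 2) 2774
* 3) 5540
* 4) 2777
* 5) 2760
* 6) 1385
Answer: 1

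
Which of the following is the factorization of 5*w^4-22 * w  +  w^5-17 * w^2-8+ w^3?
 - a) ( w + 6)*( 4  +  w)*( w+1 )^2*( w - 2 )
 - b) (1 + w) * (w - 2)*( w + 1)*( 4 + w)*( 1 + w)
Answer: b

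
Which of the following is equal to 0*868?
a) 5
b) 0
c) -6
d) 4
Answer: b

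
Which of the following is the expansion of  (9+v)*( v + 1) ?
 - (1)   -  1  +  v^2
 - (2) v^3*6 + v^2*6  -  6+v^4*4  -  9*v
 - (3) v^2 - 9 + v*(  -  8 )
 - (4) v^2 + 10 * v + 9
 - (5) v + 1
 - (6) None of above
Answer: 4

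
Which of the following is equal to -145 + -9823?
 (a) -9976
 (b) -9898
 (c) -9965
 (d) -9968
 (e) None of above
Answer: d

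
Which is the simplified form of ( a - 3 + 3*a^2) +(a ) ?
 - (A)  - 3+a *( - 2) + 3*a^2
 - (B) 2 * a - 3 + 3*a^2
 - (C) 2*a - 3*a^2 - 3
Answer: B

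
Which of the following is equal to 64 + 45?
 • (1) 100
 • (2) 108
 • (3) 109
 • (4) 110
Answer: 3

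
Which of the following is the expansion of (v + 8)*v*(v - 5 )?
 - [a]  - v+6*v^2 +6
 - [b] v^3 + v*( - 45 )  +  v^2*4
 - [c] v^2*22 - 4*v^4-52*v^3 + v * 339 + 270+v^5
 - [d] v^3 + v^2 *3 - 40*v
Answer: d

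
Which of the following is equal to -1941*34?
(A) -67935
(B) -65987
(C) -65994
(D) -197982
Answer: C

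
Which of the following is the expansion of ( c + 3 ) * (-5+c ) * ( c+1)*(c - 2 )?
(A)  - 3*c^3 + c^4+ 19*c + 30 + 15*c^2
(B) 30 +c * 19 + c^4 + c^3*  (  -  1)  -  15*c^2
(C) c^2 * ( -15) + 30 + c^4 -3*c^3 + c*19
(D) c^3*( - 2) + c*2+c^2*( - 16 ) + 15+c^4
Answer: C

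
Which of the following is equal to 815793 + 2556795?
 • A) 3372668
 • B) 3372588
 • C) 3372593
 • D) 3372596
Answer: B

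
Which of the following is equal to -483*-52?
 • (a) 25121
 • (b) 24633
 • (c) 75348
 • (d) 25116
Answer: d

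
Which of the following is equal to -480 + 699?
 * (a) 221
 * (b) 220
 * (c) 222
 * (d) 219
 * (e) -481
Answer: d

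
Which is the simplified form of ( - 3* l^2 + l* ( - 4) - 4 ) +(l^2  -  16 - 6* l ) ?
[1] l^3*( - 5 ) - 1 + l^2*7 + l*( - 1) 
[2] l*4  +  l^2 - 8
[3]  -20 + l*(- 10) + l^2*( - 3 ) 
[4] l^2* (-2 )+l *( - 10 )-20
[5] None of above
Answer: 4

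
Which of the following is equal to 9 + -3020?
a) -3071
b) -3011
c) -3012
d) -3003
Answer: b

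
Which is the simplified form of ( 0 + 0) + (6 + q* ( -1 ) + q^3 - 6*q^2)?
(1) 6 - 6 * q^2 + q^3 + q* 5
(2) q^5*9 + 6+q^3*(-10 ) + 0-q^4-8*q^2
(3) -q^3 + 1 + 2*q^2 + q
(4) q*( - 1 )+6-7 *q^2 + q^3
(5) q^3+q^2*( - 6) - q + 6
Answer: 5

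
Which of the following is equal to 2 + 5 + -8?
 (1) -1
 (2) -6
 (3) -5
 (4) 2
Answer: 1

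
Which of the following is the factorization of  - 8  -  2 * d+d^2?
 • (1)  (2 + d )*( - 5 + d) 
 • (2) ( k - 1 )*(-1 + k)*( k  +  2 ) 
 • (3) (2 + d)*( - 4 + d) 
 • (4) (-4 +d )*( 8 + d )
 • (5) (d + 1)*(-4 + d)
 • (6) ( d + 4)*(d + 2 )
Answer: 3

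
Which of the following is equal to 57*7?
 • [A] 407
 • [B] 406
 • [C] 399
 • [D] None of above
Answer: C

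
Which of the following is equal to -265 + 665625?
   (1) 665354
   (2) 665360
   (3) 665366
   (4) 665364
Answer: 2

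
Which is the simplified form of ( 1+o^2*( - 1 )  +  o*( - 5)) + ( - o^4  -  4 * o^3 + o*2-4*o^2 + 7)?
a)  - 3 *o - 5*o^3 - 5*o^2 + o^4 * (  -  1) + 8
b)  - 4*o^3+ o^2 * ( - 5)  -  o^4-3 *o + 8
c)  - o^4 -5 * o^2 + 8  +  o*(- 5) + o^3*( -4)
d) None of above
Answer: b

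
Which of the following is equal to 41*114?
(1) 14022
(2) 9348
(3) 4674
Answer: 3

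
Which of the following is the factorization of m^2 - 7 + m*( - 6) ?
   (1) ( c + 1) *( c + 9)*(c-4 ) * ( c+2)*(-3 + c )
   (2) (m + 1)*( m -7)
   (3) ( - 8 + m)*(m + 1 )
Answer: 2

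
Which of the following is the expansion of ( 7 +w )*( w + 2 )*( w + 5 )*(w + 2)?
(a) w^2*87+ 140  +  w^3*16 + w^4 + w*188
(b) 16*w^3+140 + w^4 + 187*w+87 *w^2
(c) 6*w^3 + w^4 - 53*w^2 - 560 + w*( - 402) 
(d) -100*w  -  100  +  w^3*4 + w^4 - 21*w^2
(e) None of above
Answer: a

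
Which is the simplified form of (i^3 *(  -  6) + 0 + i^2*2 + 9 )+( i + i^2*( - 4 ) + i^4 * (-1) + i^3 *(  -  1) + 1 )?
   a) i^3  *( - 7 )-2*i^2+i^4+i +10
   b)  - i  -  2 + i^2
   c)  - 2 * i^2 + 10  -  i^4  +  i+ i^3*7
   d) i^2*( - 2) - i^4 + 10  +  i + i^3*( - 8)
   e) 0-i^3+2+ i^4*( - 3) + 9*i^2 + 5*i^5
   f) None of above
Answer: f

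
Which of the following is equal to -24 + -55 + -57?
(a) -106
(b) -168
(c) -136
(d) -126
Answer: c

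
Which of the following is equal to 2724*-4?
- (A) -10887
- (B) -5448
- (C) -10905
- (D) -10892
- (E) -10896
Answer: E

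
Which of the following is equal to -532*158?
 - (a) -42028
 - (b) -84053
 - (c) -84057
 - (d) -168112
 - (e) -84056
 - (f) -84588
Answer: e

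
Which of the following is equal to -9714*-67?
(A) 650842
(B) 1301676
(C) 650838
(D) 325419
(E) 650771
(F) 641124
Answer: C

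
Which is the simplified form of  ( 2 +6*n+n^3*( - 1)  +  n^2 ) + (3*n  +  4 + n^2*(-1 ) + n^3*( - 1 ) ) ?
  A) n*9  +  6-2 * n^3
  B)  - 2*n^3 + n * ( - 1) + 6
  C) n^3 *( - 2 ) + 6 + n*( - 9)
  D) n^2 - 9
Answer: A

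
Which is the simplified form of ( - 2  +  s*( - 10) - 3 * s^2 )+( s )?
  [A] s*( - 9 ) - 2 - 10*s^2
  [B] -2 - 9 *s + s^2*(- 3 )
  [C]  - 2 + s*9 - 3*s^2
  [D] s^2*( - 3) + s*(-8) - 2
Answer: B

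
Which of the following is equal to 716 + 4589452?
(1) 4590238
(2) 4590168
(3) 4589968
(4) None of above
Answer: 2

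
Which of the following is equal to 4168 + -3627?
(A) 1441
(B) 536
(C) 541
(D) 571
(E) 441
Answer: C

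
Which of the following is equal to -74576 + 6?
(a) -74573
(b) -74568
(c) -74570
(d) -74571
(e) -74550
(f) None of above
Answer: c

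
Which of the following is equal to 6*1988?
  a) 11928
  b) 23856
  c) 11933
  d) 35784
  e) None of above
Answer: a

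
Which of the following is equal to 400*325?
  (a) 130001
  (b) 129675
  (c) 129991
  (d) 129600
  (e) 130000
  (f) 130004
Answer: e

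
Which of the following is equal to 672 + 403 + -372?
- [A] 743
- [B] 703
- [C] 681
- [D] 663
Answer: B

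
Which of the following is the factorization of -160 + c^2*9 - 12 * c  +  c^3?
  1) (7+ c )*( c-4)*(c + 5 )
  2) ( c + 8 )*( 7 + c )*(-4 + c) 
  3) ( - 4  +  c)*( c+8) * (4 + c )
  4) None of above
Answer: 4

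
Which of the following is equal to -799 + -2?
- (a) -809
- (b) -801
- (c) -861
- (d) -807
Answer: b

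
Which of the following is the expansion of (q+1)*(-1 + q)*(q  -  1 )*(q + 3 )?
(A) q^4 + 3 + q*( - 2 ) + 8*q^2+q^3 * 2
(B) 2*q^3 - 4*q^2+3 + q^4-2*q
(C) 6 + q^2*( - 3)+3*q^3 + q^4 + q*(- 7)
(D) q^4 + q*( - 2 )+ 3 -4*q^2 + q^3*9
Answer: B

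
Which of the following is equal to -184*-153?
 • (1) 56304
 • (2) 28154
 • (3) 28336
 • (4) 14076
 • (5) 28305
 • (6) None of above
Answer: 6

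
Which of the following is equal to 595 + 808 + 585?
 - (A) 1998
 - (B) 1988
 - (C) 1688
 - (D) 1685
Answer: B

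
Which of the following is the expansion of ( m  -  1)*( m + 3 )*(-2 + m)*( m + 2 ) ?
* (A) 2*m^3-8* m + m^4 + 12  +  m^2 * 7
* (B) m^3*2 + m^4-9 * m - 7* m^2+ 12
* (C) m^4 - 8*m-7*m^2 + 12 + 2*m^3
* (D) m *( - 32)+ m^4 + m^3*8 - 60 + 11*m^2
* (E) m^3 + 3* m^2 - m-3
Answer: C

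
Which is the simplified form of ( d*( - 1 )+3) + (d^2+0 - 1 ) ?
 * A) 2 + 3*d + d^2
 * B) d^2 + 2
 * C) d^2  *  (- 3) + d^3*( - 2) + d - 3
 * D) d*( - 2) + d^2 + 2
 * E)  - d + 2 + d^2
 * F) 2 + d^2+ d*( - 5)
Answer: E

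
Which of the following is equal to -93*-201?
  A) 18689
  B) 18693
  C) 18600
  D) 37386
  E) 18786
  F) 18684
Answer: B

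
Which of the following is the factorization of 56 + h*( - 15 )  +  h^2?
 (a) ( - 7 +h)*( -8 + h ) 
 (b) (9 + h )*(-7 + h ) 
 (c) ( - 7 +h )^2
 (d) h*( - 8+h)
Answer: a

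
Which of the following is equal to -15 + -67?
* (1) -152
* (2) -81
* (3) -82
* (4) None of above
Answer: 3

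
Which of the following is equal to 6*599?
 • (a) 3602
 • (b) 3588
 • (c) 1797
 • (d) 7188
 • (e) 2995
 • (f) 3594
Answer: f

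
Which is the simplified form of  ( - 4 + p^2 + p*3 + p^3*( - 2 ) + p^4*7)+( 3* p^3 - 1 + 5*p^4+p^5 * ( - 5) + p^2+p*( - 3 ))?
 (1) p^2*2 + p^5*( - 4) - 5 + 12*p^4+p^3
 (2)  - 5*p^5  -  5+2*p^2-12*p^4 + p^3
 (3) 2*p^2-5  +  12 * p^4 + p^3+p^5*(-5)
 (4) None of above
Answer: 3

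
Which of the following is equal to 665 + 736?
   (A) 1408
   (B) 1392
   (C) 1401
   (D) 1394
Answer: C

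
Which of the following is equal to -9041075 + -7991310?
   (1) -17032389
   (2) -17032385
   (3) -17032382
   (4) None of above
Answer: 2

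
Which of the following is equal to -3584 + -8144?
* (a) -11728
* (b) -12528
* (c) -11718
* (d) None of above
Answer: a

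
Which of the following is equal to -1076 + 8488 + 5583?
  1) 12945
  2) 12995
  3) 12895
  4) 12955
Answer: 2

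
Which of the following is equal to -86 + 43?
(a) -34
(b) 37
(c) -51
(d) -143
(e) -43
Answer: e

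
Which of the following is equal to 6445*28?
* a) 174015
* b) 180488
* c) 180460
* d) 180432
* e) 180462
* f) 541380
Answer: c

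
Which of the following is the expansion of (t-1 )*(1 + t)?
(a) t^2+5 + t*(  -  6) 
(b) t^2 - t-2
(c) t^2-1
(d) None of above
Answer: c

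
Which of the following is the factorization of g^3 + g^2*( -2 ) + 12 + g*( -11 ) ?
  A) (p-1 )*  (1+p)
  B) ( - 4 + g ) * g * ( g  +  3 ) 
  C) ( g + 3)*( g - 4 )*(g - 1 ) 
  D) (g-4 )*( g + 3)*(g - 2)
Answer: C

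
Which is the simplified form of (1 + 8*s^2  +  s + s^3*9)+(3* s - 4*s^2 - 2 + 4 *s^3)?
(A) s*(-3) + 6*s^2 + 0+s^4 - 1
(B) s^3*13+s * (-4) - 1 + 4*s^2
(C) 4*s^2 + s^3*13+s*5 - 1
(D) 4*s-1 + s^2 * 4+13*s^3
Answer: D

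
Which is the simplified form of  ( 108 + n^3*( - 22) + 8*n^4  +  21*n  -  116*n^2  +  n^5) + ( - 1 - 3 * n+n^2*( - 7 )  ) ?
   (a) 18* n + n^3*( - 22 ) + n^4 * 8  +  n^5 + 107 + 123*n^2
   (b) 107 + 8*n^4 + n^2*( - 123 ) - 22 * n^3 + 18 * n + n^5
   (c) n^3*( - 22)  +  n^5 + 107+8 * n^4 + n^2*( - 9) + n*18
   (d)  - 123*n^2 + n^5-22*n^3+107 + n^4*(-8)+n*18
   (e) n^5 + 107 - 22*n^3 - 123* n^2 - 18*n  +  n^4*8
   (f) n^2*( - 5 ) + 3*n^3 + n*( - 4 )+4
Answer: b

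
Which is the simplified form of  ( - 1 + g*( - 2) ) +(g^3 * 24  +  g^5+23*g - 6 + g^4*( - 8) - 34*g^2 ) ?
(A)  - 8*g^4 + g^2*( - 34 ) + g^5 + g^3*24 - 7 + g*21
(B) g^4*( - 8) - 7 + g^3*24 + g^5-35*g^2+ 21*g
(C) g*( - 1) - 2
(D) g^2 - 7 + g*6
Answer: A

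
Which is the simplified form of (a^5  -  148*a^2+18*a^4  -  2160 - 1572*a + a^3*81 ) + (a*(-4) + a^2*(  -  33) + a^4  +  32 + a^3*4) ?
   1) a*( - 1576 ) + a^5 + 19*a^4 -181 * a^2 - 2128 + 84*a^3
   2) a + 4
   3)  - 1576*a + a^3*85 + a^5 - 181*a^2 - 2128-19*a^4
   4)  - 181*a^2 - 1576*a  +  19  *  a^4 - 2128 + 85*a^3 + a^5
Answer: 4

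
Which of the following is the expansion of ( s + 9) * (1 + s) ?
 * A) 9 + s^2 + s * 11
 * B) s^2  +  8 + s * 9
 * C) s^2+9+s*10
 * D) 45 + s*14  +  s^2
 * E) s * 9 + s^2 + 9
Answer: C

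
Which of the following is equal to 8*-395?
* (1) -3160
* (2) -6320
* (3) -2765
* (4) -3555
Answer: 1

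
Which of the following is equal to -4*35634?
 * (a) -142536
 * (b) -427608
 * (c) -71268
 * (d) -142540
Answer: a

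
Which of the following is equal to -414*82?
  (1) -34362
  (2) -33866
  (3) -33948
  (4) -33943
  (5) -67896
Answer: 3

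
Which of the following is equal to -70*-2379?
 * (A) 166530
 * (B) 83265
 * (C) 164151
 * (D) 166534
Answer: A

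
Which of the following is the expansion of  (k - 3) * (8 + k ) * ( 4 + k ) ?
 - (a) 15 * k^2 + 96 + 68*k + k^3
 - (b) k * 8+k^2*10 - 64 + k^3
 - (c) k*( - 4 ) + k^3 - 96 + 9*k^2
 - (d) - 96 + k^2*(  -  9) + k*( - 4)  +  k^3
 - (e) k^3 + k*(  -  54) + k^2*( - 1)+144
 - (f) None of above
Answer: c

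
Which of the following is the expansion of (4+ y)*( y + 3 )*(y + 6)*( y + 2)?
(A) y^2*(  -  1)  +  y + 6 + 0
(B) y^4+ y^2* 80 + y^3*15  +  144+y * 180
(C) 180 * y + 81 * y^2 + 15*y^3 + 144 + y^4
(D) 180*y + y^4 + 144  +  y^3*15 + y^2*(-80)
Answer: B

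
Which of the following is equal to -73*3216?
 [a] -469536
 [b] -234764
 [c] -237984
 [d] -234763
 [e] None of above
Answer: e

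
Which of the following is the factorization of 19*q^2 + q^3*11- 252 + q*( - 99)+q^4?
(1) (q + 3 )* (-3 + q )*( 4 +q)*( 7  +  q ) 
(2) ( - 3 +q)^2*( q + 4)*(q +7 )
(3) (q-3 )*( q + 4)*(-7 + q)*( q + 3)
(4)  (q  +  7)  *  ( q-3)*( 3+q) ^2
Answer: 1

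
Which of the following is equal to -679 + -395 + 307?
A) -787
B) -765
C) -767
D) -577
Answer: C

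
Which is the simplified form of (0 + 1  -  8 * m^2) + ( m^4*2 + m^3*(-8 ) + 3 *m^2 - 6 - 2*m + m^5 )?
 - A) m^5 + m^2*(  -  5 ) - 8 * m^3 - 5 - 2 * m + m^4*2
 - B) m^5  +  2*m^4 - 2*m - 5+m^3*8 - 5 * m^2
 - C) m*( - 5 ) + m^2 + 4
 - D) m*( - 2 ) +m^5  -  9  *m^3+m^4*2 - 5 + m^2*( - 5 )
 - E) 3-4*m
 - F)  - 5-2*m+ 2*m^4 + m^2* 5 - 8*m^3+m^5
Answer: A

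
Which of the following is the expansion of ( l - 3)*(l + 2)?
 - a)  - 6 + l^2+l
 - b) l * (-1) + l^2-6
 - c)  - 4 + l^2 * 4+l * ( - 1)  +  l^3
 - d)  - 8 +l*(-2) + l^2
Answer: b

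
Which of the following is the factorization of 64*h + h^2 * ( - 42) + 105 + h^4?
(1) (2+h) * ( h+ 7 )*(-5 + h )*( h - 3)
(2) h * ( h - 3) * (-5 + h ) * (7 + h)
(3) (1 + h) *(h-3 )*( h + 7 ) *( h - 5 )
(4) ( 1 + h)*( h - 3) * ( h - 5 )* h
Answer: 3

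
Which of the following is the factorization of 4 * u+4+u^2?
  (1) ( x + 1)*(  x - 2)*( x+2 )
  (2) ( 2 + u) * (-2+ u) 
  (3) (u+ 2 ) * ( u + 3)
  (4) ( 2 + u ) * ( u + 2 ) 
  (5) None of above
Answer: 4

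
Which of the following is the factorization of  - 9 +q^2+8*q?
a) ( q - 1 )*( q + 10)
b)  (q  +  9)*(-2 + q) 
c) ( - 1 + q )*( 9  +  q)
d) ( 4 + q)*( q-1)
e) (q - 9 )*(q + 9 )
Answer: c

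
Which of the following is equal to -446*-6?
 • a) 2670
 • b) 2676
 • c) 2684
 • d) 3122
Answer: b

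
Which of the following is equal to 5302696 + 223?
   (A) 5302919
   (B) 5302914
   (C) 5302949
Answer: A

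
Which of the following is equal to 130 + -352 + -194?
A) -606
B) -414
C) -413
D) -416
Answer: D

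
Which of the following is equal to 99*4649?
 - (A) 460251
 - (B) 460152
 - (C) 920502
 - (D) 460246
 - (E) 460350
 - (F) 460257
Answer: A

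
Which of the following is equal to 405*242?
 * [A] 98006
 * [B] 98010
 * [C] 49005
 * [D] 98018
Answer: B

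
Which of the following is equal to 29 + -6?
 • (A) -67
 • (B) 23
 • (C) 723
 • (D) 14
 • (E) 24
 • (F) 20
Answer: B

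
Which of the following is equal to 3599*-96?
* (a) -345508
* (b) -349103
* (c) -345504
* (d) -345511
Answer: c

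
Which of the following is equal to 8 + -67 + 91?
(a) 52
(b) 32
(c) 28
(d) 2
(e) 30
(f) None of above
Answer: b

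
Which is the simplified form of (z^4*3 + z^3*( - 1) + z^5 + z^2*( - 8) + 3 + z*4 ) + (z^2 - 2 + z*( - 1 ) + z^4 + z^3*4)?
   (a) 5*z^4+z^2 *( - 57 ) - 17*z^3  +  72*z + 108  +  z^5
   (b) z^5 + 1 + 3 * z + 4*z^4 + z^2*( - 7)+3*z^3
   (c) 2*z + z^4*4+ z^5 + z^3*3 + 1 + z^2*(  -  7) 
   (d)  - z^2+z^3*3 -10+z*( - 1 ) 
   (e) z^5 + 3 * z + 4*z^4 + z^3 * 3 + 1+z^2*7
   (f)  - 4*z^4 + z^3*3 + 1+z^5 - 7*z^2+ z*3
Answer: b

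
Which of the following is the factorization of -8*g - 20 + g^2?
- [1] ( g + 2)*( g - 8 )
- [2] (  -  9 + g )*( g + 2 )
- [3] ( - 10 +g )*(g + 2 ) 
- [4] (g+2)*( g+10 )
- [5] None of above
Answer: 3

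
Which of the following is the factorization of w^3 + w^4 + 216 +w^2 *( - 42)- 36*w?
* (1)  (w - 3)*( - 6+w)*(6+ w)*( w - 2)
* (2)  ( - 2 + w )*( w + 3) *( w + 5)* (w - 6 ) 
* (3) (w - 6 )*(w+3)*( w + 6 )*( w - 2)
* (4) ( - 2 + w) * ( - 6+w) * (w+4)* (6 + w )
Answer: 3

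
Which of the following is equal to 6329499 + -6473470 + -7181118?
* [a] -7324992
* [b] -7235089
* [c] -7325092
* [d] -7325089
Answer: d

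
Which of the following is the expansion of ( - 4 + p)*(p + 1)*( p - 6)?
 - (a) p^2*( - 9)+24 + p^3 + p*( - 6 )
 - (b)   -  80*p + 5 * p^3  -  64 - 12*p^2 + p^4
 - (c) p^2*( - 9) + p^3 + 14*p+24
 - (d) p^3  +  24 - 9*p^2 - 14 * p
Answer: c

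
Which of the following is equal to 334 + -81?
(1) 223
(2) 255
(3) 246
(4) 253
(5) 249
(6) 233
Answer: 4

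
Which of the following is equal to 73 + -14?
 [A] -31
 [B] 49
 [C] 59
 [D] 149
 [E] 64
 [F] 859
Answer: C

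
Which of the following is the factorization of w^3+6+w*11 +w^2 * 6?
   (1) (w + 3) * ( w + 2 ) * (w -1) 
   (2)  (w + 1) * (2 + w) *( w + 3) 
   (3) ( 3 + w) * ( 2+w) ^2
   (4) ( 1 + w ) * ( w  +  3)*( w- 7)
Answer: 2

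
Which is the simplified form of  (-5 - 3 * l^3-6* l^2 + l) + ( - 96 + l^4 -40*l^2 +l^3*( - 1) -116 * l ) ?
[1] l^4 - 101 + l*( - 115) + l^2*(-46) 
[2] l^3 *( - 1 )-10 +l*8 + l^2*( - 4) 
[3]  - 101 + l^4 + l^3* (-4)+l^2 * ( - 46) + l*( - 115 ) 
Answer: 3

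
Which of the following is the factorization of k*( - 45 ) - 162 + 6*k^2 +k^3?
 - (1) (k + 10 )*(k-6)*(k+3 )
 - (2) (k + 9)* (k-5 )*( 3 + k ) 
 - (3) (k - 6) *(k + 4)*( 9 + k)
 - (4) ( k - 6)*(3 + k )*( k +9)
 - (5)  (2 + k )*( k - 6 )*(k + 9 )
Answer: 4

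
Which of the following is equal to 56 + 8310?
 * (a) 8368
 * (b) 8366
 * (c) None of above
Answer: b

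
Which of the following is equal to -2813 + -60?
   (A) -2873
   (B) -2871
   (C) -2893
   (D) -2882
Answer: A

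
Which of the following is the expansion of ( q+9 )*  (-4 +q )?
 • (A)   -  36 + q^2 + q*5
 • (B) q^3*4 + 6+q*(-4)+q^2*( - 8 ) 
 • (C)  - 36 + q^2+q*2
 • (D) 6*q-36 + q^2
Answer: A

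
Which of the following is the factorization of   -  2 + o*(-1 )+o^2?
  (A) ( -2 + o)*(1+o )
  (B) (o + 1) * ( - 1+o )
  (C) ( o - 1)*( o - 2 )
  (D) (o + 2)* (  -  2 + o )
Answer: A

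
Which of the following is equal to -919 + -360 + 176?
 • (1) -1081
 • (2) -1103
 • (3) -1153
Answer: 2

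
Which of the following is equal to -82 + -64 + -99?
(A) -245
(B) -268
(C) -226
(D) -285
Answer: A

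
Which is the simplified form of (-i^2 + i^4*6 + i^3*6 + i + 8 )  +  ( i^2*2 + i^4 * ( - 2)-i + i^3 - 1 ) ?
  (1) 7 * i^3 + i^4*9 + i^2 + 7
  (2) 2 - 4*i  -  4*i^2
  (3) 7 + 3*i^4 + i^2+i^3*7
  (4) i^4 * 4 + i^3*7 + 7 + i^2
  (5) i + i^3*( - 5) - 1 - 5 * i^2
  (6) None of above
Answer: 4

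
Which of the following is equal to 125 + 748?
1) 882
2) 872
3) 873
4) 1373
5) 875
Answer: 3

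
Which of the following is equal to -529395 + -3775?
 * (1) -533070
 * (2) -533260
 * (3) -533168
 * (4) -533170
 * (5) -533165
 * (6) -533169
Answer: 4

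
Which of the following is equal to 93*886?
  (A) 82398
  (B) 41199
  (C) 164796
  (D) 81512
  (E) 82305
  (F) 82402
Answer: A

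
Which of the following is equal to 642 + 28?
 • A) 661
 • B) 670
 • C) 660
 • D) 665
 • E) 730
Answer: B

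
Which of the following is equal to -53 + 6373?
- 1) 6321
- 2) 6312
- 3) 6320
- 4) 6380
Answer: 3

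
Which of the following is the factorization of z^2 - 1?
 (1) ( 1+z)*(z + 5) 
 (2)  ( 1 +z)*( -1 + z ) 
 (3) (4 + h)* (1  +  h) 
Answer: 2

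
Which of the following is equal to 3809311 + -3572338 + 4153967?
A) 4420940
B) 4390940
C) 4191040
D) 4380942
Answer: B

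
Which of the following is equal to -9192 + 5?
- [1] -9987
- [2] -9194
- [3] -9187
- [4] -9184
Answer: 3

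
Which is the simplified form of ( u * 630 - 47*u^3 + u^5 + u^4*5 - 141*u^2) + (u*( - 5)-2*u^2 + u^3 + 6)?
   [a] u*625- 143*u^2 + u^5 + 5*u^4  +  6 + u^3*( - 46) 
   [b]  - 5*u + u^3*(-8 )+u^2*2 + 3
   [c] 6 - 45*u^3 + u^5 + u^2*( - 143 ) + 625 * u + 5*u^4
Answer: a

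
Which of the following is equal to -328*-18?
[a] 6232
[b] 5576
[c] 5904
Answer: c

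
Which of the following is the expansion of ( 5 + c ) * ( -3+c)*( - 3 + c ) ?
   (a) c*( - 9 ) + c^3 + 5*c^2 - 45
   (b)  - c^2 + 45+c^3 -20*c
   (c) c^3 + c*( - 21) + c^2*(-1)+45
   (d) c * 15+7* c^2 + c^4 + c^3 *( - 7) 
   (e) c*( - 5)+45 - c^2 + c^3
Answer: c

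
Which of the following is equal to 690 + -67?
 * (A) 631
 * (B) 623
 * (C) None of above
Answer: B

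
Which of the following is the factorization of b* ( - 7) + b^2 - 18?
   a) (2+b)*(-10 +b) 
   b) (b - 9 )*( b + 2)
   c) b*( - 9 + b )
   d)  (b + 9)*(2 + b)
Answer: b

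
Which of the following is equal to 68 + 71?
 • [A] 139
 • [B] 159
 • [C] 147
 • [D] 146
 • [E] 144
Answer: A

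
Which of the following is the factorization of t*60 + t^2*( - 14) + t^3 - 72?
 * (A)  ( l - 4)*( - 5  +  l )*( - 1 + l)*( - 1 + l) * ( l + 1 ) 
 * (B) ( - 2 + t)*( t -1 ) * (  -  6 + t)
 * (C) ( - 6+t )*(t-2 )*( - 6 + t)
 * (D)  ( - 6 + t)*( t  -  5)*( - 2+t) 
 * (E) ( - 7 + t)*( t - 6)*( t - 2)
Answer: C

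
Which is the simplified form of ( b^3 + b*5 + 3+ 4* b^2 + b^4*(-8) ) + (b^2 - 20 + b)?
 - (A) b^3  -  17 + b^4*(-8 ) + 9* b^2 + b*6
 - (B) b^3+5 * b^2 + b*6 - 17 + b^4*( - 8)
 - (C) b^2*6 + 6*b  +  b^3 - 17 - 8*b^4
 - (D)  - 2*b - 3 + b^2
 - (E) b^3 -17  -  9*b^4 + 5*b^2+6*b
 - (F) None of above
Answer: B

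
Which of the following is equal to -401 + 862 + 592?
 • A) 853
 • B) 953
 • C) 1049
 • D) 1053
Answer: D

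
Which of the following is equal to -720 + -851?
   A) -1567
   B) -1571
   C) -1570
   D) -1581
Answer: B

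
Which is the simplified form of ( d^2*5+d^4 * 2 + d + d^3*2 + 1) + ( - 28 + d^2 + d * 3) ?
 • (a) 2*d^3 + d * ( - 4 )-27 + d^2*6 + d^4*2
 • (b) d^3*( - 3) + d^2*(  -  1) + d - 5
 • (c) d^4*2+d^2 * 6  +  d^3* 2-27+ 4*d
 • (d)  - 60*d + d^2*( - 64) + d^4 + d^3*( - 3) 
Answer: c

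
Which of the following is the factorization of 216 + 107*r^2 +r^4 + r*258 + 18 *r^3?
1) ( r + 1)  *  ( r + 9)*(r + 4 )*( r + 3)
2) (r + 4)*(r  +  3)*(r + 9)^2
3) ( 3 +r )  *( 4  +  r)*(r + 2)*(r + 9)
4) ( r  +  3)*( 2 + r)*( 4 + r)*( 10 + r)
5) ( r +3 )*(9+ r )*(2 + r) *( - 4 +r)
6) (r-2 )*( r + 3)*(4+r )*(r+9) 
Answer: 3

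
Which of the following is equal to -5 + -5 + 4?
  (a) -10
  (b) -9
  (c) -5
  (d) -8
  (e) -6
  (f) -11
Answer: e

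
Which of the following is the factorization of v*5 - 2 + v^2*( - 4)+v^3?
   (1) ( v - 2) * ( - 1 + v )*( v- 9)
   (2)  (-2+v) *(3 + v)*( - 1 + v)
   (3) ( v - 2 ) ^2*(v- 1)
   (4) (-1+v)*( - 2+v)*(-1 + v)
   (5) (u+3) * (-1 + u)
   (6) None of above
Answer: 4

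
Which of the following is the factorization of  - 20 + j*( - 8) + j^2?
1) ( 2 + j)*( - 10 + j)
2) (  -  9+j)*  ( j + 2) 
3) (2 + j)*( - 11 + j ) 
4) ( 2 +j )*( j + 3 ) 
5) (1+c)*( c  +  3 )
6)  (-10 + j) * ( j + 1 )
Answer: 1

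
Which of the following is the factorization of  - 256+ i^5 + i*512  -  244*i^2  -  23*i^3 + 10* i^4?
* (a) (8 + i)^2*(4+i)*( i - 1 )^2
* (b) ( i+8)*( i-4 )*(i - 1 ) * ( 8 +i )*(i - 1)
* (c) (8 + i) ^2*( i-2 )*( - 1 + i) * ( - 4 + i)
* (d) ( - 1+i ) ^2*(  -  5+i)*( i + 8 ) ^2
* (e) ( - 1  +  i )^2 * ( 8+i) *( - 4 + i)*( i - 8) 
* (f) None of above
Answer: b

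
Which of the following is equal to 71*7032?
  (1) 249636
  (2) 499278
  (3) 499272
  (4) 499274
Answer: 3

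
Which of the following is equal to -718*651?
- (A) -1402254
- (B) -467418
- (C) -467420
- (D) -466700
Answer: B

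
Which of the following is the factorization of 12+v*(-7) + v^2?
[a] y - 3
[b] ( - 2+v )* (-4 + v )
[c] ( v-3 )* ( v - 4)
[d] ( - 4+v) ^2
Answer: c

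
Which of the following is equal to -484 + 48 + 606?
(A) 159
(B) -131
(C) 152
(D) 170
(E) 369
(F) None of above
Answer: D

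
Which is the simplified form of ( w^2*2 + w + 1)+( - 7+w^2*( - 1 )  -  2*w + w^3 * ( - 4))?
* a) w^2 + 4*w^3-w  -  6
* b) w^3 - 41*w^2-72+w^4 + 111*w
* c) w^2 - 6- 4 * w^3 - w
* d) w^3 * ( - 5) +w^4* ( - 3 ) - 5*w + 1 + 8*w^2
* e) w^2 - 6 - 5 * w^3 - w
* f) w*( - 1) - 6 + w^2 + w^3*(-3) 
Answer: c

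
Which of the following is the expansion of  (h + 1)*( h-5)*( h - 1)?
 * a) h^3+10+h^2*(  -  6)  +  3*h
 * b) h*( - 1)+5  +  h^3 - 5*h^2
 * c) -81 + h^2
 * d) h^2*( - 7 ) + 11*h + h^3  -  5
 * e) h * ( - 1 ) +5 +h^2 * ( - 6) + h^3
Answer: b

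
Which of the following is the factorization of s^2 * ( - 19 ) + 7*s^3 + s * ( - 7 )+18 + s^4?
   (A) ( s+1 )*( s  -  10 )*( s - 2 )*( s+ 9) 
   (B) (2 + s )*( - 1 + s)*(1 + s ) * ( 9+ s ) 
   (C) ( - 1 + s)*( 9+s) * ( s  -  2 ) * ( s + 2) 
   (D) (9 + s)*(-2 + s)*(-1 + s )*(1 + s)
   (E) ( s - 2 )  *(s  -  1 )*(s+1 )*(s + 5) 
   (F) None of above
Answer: D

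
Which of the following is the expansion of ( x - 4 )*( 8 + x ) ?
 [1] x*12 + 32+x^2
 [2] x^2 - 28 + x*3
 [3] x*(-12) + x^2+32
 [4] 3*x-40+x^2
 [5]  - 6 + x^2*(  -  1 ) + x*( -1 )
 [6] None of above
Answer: 6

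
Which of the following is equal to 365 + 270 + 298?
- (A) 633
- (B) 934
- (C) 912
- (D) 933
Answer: D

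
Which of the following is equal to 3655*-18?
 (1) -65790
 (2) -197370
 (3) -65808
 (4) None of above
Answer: 1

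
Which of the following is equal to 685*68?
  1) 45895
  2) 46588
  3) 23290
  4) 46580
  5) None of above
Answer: 4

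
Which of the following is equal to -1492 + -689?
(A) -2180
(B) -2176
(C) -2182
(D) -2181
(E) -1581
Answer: D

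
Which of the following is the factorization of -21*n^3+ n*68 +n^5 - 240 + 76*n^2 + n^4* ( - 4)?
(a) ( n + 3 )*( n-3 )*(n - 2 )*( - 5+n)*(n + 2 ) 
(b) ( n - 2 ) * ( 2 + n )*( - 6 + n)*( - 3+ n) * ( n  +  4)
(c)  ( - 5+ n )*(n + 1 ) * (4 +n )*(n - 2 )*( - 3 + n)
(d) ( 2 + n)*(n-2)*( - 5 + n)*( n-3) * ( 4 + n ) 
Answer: d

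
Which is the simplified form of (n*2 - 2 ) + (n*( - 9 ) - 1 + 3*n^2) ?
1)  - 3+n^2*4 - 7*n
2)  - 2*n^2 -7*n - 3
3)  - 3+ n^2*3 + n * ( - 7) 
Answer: 3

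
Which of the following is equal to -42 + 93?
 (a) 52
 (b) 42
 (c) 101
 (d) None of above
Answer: d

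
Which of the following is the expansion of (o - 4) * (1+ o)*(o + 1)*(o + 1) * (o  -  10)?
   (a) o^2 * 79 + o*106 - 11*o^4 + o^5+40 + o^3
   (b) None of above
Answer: a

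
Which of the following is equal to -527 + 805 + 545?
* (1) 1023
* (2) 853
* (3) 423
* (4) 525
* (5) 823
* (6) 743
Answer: 5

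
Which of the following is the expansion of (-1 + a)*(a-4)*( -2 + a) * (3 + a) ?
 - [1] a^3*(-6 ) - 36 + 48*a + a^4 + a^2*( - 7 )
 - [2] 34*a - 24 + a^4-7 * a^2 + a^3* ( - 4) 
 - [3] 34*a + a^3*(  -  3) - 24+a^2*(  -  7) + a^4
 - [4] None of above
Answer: 2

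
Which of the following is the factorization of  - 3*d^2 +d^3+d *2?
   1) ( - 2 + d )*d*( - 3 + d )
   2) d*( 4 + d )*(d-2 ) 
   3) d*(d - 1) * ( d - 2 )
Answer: 3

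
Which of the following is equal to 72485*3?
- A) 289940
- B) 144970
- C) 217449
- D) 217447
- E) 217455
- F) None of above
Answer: E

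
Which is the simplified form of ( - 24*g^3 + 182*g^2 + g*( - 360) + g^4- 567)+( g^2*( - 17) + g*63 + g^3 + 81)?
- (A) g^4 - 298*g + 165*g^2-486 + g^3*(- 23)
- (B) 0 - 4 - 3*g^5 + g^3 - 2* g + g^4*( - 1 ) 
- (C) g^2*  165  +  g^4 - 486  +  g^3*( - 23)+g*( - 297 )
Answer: C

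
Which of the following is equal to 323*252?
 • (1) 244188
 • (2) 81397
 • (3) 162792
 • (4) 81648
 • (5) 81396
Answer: 5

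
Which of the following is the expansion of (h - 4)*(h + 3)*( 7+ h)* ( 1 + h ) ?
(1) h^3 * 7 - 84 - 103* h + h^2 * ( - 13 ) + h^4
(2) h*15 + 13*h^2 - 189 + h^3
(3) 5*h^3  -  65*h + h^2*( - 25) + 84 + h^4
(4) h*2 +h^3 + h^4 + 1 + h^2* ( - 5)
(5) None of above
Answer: 1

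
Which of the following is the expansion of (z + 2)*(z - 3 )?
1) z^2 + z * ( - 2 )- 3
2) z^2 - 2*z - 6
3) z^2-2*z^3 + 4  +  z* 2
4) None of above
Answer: 4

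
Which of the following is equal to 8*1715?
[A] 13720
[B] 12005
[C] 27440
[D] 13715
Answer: A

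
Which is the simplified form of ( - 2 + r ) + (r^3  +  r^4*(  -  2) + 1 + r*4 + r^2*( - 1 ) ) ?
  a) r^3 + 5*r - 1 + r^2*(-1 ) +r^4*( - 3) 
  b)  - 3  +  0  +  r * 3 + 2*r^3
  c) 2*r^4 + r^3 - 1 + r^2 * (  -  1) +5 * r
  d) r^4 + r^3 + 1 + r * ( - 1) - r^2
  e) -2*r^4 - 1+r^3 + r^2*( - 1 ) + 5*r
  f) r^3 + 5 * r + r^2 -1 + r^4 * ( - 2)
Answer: e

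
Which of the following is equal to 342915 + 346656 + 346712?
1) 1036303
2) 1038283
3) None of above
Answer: 3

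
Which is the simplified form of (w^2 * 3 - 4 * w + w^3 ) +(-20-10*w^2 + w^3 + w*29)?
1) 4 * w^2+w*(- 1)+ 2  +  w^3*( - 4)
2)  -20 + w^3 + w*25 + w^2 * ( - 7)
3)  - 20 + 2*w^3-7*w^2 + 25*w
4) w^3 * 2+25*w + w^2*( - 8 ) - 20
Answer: 3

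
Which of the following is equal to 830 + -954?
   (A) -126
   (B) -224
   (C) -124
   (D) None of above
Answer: C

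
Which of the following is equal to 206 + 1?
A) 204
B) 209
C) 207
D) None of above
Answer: C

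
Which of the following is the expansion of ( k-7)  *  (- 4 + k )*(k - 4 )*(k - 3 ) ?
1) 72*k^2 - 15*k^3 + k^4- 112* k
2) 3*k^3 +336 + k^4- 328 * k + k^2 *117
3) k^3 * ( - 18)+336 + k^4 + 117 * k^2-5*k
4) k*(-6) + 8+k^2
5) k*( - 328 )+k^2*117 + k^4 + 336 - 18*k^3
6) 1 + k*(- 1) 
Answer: 5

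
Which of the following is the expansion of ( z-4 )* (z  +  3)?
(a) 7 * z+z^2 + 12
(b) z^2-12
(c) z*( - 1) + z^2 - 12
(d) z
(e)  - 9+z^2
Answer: c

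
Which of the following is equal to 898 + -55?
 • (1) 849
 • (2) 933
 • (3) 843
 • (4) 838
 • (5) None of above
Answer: 3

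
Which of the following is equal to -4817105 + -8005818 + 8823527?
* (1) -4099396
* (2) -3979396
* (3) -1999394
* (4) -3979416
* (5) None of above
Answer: 5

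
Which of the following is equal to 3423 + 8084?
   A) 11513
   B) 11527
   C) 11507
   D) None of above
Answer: C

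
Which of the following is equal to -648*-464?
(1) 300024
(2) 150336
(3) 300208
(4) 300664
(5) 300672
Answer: 5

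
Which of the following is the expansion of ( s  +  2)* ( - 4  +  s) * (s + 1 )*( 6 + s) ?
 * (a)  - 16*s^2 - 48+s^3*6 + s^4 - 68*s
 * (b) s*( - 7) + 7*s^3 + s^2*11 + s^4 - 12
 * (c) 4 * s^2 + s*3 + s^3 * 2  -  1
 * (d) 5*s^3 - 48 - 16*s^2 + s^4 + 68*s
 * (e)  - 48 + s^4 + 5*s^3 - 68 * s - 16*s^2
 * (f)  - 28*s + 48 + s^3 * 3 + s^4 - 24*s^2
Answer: e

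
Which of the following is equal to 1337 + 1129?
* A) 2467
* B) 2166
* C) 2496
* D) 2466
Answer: D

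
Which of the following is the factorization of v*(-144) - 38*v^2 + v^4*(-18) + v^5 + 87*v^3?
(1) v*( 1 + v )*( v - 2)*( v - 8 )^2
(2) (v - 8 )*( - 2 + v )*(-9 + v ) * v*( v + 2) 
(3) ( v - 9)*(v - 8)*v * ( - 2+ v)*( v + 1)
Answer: 3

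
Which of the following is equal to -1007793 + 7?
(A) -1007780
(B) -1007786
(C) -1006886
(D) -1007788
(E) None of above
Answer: B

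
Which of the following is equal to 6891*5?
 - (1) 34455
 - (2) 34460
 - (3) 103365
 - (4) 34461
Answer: 1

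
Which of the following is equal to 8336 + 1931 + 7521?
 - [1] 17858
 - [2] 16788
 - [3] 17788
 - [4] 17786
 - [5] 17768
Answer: 3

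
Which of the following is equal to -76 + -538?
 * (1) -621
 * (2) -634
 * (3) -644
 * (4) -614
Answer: 4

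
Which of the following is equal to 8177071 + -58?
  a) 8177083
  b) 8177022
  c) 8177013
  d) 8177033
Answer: c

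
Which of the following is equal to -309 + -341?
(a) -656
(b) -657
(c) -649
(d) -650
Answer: d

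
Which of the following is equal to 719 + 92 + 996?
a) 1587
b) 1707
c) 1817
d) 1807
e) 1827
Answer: d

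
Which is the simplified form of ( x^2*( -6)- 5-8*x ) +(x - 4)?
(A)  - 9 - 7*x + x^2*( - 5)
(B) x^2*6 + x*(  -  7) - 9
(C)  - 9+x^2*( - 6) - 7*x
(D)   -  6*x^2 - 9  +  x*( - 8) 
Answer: C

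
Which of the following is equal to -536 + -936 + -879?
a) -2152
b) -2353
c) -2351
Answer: c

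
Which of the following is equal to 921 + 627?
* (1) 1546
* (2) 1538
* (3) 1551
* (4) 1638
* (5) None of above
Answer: 5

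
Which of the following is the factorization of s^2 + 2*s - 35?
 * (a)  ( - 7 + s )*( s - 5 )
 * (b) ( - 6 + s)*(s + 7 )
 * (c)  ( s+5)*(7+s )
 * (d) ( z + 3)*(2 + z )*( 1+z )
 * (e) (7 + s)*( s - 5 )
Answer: e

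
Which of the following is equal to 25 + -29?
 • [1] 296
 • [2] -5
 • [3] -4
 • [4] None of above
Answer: 3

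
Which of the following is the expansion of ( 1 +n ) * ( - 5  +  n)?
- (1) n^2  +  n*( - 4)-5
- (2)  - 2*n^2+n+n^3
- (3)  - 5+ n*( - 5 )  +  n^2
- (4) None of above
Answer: 1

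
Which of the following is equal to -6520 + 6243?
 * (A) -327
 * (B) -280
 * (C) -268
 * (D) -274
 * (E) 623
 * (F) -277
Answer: F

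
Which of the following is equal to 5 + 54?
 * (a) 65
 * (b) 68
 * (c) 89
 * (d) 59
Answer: d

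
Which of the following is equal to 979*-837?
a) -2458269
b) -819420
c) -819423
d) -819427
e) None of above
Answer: c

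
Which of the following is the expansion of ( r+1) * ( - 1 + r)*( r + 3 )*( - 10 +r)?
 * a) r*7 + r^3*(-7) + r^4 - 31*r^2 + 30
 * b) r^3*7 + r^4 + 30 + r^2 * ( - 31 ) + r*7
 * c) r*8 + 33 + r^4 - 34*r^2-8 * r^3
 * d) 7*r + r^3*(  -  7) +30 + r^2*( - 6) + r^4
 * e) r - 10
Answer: a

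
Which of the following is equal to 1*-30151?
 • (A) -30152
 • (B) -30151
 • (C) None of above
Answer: B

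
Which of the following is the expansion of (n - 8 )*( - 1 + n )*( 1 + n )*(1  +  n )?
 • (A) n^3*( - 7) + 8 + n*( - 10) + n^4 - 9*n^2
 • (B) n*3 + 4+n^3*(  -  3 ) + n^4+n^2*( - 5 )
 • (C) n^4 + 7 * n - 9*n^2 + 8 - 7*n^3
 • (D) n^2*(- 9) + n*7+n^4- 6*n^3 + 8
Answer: C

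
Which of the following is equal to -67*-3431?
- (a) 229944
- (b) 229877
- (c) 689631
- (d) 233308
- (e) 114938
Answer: b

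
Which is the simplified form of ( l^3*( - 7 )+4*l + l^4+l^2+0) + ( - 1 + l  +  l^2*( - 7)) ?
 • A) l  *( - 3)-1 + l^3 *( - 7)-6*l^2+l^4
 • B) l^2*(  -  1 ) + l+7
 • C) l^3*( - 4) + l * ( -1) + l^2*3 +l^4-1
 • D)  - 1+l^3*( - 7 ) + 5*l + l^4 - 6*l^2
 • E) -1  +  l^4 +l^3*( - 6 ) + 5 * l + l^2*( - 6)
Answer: D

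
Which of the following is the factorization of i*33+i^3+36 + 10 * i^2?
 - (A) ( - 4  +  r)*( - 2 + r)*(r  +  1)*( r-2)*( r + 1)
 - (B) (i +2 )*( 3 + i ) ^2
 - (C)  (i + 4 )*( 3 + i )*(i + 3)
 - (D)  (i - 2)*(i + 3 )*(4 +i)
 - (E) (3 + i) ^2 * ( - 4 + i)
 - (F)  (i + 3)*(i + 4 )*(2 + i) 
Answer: C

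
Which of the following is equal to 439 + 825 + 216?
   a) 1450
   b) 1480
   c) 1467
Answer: b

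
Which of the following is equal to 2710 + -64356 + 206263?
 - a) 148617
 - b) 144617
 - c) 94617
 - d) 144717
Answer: b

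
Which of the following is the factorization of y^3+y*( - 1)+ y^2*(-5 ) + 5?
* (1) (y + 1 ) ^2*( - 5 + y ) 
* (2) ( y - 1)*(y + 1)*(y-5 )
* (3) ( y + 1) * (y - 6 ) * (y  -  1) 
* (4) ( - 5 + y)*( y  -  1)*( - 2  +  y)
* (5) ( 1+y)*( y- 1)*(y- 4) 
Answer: 2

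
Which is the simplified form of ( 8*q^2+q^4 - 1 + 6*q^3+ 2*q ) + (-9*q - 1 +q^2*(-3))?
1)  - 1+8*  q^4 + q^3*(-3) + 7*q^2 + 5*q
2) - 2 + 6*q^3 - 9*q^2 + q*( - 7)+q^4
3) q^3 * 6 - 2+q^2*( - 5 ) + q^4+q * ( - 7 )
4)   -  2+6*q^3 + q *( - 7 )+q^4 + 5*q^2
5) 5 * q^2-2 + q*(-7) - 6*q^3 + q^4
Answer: 4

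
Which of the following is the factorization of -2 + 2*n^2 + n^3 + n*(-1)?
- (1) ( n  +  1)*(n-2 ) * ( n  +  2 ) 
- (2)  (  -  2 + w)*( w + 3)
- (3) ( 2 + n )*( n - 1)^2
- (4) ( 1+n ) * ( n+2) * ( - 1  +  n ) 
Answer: 4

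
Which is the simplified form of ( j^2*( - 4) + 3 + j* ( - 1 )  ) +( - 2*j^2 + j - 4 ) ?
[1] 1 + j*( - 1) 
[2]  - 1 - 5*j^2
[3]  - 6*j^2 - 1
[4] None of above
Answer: 3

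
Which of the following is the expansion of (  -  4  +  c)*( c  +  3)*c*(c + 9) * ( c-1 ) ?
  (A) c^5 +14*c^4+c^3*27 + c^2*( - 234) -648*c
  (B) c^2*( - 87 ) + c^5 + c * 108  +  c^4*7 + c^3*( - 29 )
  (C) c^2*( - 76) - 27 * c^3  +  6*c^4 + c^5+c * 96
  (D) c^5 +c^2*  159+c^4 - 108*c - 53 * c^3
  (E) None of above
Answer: B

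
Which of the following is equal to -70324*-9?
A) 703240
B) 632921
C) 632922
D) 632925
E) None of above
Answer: E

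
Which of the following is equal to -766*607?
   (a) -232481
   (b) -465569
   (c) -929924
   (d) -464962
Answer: d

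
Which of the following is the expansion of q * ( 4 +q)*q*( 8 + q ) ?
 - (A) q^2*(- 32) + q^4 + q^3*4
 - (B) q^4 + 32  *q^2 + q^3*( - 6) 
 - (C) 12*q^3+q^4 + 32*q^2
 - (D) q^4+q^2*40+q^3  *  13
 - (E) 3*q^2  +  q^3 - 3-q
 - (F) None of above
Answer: C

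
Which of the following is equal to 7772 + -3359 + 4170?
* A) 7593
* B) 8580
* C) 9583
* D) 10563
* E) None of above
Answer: E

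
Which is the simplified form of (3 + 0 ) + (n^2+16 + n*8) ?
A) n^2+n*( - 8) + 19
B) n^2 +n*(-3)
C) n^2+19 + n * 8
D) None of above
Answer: C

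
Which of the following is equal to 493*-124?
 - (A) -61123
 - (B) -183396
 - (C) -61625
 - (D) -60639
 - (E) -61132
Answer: E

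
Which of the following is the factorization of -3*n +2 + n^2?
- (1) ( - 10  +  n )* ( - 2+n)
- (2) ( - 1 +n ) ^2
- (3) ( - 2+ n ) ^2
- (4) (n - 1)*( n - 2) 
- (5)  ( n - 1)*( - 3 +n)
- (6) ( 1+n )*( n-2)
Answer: 4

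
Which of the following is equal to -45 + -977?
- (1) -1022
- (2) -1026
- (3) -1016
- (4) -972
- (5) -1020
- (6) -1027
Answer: 1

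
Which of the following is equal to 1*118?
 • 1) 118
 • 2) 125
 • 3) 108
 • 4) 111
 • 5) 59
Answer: 1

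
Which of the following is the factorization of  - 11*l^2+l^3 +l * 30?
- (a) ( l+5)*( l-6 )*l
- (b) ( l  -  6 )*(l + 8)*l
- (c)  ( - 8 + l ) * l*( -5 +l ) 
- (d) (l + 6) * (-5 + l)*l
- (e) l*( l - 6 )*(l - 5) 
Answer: e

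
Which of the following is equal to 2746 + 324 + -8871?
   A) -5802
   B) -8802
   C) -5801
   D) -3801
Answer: C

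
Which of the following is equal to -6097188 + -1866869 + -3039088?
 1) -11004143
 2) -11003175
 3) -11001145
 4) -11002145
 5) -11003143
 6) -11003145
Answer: 6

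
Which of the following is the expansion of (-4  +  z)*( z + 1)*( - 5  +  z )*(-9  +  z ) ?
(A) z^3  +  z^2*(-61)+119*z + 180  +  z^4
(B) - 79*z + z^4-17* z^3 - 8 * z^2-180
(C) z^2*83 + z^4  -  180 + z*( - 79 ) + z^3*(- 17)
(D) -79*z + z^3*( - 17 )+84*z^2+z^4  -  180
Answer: C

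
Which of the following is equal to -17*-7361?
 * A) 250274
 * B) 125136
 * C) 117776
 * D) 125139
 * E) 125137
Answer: E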